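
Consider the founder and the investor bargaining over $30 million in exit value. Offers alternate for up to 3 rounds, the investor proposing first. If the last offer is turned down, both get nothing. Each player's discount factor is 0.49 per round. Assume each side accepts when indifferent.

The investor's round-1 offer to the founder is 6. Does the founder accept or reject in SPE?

Reject

Round 3 (the investor proposes): the founder will accept anything ≥ 0, so the investor offers 0 and keeps 30.
Round 2 (the founder proposes): the investor can get 30 next round, worth 0.49 × 30 = 14.7 now. The founder offers 14.7 and keeps 30 − 14.7 = 15.3.
So by rejecting in round 1, the founder gets 15.3 next round, worth 0.49 × 15.3 = 7.497 now.
Offer 6 < 7.497, so the founder rejects.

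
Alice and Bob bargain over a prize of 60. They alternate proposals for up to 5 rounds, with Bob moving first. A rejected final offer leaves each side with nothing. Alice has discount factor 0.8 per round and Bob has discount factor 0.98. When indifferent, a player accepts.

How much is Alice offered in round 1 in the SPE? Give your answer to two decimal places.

Work backward from the last round.
Round 5 (Bob proposes): rejection yields 0 for Alice; Bob offers 0 and keeps 60.
Round 4 (Alice proposes): Bob can get 60 next round, worth 0.98 × 60 = 58.8 now, so Alice offers 58.8, keeping 1.2.
Round 3 (Bob proposes): Alice can get 1.2 next round, worth 0.8 × 1.2 = 0.96 now; Bob offers that and keeps 59.04.
Round 2 (Alice proposes): Bob can get 59.04 next round, worth 0.98 × 59.04 = 57.8592 now; Alice offers that and keeps 2.1408.
Round 1 (Bob proposes): Alice can get 2.1408 next round, worth 0.8 × 2.1408 = 1.71264 now; Bob offers that and keeps 58.28736.

1.71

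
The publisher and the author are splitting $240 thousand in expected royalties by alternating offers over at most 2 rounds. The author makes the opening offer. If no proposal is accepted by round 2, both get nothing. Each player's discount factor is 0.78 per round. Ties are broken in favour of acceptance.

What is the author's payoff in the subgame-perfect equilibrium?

Work backward from the last round.
Round 2 (the publisher proposes): rejection yields 0 for the author; the publisher offers 0 and keeps 240.
Round 1 (the author proposes): the publisher can get 240 next round, worth 0.78 × 240 = 187.2 now, so the author offers 187.2, keeping 52.8.

52.8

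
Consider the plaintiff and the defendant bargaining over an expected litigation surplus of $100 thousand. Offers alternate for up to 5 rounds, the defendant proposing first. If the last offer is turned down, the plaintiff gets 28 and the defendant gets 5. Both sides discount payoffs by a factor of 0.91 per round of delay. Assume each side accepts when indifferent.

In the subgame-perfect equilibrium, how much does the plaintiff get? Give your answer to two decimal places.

Round 5 (the defendant proposes): the plaintiff gets 28 if talks fail, so the defendant offers 28 and keeps 72.
Round 4 (the plaintiff proposes): the defendant can get 72 next round, worth 0.91 × 72 = 65.52 now; the plaintiff offers that and keeps 34.48.
Round 3 (the defendant proposes): the plaintiff can get 34.48 next round, worth 0.91 × 34.48 = 31.3768 now, so the defendant offers 31.3768, keeping 68.6232.
Round 2 (the plaintiff proposes): the defendant can get 68.6232 next round, worth 0.91 × 68.6232 = 62.447112 now. The plaintiff offers 62.447112 and keeps 100 − 62.447112 = 37.552888.
Round 1 (the defendant proposes): the plaintiff can get 37.552888 next round, worth 0.91 × 37.552888 = 34.17312808 now. The defendant offers 34.17312808 and keeps 100 − 34.17312808 = 65.82687192.

34.17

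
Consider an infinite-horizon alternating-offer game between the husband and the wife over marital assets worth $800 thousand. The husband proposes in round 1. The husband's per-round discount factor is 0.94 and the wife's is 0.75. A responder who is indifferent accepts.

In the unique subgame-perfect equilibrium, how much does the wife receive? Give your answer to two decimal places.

122.03

Let x be the husband's share when the husband proposes and y be the wife's share when the wife proposes.
The wife accepts iff offered ≥ 0.75·y, so x = 800 − 0.75y. Symmetrically y = 800 − 0.94x.
Substituting: x = 800 − 0.75(800 − 0.94x), giving x(1 − 0.94·0.75) = 800(1 − 0.75).
So x = 800 × 0.25 / 0.295 ≈ 677.9661, and the wife receives 800 − x ≈ 122.0339.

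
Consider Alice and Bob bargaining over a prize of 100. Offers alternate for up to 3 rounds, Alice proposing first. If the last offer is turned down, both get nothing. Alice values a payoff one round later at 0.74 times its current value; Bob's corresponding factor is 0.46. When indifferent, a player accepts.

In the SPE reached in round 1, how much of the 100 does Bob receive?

11.96

Round 3 (Alice proposes): Bob will accept anything ≥ 0, so Alice offers 0 and keeps 100.
Round 2 (Bob proposes): Alice can get 100 next round, worth 0.74 × 100 = 74 now, so Bob offers 74, keeping 26.
Round 1 (Alice proposes): Bob can get 26 next round, worth 0.46 × 26 = 11.96 now, so Alice offers 11.96, keeping 88.04.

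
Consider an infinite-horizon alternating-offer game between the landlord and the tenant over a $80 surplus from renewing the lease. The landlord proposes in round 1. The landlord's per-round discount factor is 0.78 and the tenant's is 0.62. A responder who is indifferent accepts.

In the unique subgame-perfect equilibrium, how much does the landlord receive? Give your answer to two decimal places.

58.87

In a stationary SPE each proposer offers the other exactly their discounted continuation value.
If the landlord keeps x when proposing and the tenant keeps y when proposing, then x = 80 − 0.62y and y = 80 − 0.78x.
Solving: x = 80(1 − 0.62) / (1 − 0.78·0.62) = 30.4 / 0.5164 ≈ 58.8691.
The tenant gets 80 − 58.8691 ≈ 21.1309.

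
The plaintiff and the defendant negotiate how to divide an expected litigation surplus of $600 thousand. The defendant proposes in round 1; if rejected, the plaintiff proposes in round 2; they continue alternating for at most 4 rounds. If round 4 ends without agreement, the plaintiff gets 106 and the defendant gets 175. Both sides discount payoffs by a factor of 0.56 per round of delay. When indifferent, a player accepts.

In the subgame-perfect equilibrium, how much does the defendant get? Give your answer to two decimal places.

377.52

Round 4 (the plaintiff proposes): the defendant gets 175 if talks fail, so the plaintiff offers 175 and keeps 425.
Round 3 (the defendant proposes): the plaintiff can get 425 next round, worth 0.56 × 425 = 238 now. The defendant offers 238 and keeps 600 − 238 = 362.
Round 2 (the plaintiff proposes): the defendant can get 362 next round, worth 0.56 × 362 = 202.72 now. The plaintiff offers 202.72 and keeps 600 − 202.72 = 397.28.
Round 1 (the defendant proposes): the plaintiff can get 397.28 next round, worth 0.56 × 397.28 = 222.4768 now; the defendant offers that and keeps 377.5232.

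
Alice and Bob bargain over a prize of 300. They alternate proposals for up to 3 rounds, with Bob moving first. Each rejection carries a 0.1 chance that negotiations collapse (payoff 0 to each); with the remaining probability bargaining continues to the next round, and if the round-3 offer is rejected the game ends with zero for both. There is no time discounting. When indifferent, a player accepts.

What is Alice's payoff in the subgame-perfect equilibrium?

Round 3 (Bob proposes): rejection yields 0 for Alice; Bob offers 0 and keeps 300.
Round 2 (Alice proposes): rejecting gives Bob an expected 0.9 × 300 = 270; Alice offers that and keeps 30.
Round 1 (Bob proposes): rejecting gives Alice an expected 0.9 × 30 = 27; Bob offers that and keeps 273.

27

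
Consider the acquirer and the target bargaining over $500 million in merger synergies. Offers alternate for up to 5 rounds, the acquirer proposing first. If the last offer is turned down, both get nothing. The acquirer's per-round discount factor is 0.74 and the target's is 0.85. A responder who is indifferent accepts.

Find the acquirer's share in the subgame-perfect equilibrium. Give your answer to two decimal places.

Round 5 (the acquirer proposes): rejection yields 0 for the target; the acquirer offers 0 and keeps 500.
Round 4 (the target proposes): the acquirer can get 500 next round, worth 0.74 × 500 = 370 now, so the target offers 370, keeping 130.
Round 3 (the acquirer proposes): the target can get 130 next round, worth 0.85 × 130 = 110.5 now, so the acquirer offers 110.5, keeping 389.5.
Round 2 (the target proposes): the acquirer can get 389.5 next round, worth 0.74 × 389.5 = 288.23 now. The target offers 288.23 and keeps 500 − 288.23 = 211.77.
Round 1 (the acquirer proposes): the target can get 211.77 next round, worth 0.85 × 211.77 = 180.0045 now, so the acquirer offers 180.0045, keeping 319.9955.

320.00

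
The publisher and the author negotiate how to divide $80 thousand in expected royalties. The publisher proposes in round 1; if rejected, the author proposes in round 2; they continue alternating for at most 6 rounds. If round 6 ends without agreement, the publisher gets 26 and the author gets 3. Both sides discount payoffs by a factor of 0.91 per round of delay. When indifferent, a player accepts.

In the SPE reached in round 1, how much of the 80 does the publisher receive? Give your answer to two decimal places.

34.32

By backward induction:
Round 6 (the author proposes): the publisher gets 26 if talks fail, so the author offers 26 and keeps 54.
Round 5 (the publisher proposes): the author can get 54 next round, worth 0.91 × 54 = 49.14 now. The publisher offers 49.14 and keeps 80 − 49.14 = 30.86.
Round 4 (the author proposes): the publisher can get 30.86 next round, worth 0.91 × 30.86 = 28.0826 now; the author offers that and keeps 51.9174.
Round 3 (the publisher proposes): the author can get 51.9174 next round, worth 0.91 × 51.9174 = 47.244834 now, so the publisher offers 47.244834, keeping 32.755166.
Round 2 (the author proposes): the publisher can get 32.755166 next round, worth 0.91 × 32.755166 = 29.80720106 now. The author offers 29.80720106 and keeps 80 − 29.80720106 = 50.19279894.
Round 1 (the publisher proposes): the author can get 50.19279894 next round, worth 0.91 × 50.19279894 = 45.6754470354 now. The publisher offers 45.6754470354 and keeps 80 − 45.6754470354 = 34.3245529646.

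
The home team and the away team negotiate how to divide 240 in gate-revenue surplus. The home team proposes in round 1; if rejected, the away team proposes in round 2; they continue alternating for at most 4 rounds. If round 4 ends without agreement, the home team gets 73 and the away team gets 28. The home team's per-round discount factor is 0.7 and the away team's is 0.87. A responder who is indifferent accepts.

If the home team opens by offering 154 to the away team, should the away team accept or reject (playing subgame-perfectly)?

Accept

Round 4 (the away team proposes): the home team gets 73 if talks fail, so the away team offers 73 and keeps 167.
Round 3 (the home team proposes): the away team can get 167 next round, worth 0.87 × 167 = 145.29 now; the home team offers that and keeps 94.71.
Round 2 (the away team proposes): the home team can get 94.71 next round, worth 0.7 × 94.71 = 66.297 now; the away team offers that and keeps 173.703.
So by rejecting in round 1, the away team gets 173.703 next round, worth 0.87 × 173.703 = 151.12161 now.
Offer 154 ≥ 151.12161, so the away team accepts.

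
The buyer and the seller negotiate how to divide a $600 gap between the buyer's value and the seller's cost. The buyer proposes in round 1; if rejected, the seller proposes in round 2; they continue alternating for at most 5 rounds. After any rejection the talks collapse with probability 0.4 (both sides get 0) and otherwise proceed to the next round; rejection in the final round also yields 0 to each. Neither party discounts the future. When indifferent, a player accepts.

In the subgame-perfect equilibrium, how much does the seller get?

195.84

By backward induction:
Round 5 (the buyer proposes): rejection yields 0 for the seller; the buyer offers 0 and keeps 600.
Round 4 (the seller proposes): rejecting gives the buyer an expected 0.6 × 600 = 360; the seller offers that and keeps 240.
Round 3 (the buyer proposes): rejecting gives the seller an expected 0.6 × 240 = 144, so the buyer offers 144, keeping 456.
Round 2 (the seller proposes): rejecting gives the buyer an expected 0.6 × 456 = 273.6. The seller offers 273.6 and keeps 600 − 273.6 = 326.4.
Round 1 (the buyer proposes): rejecting gives the seller an expected 0.6 × 326.4 = 195.84. The buyer offers 195.84 and keeps 600 − 195.84 = 404.16.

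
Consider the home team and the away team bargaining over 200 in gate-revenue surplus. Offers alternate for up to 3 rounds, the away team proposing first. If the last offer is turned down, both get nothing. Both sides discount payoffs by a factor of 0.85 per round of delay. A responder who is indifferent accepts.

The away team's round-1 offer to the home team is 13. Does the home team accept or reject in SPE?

Round 3 (the away team proposes): rejection yields 0 for the home team; the away team offers 0 and keeps 200.
Round 2 (the home team proposes): the away team can get 200 next round, worth 0.85 × 200 = 170 now. The home team offers 170 and keeps 200 − 170 = 30.
So by rejecting in round 1, the home team gets 30 next round, worth 0.85 × 30 = 25.5 now.
Offer 13 < 25.5, so the home team rejects.

Reject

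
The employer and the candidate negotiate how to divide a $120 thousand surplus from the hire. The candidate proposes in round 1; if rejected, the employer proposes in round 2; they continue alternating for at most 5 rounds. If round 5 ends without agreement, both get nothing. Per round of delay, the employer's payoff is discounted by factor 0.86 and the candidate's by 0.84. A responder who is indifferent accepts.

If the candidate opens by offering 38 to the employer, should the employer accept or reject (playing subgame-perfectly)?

Round 5 (the candidate proposes): the employer will accept anything ≥ 0, so the candidate offers 0 and keeps 120.
Round 4 (the employer proposes): the candidate can get 120 next round, worth 0.84 × 120 = 100.8 now. The employer offers 100.8 and keeps 120 − 100.8 = 19.2.
Round 3 (the candidate proposes): the employer can get 19.2 next round, worth 0.86 × 19.2 = 16.512 now, so the candidate offers 16.512, keeping 103.488.
Round 2 (the employer proposes): the candidate can get 103.488 next round, worth 0.84 × 103.488 = 86.92992 now; the employer offers that and keeps 33.07008.
So by rejecting in round 1, the employer gets 33.07008 next round, worth 0.86 × 33.07008 = 28.4402688 now.
Offer 38 ≥ 28.4402688, so the employer accepts.

Accept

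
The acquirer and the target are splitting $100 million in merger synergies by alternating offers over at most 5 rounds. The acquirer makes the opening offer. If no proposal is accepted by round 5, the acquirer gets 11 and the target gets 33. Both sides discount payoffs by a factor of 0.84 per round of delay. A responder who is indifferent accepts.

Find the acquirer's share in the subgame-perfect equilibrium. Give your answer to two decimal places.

Solve by backward induction from round 5.
Round 5 (the acquirer proposes): the target gets 33 if talks fail, so the acquirer offers 33 and keeps 67.
Round 4 (the target proposes): the acquirer can get 67 next round, worth 0.84 × 67 = 56.28 now; the target offers that and keeps 43.72.
Round 3 (the acquirer proposes): the target can get 43.72 next round, worth 0.84 × 43.72 = 36.7248 now. The acquirer offers 36.7248 and keeps 100 − 36.7248 = 63.2752.
Round 2 (the target proposes): the acquirer can get 63.2752 next round, worth 0.84 × 63.2752 = 53.151168 now, so the target offers 53.151168, keeping 46.848832.
Round 1 (the acquirer proposes): the target can get 46.848832 next round, worth 0.84 × 46.848832 = 39.35301888 now, so the acquirer offers 39.35301888, keeping 60.64698112.

60.65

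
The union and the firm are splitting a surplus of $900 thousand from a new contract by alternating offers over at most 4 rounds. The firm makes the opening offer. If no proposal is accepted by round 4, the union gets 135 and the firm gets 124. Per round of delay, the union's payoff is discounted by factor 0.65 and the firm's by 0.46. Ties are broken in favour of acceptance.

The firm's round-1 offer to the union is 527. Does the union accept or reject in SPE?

Accept

Round 4 (the union proposes): the firm gets 124 if talks fail, so the union offers 124 and keeps 776.
Round 3 (the firm proposes): the union can get 776 next round, worth 0.65 × 776 = 504.4 now. The firm offers 504.4 and keeps 900 − 504.4 = 395.6.
Round 2 (the union proposes): the firm can get 395.6 next round, worth 0.46 × 395.6 = 181.976 now, so the union offers 181.976, keeping 718.024.
So by rejecting in round 1, the union gets 718.024 next round, worth 0.65 × 718.024 = 466.7156 now.
Offer 527 ≥ 466.7156, so the union accepts.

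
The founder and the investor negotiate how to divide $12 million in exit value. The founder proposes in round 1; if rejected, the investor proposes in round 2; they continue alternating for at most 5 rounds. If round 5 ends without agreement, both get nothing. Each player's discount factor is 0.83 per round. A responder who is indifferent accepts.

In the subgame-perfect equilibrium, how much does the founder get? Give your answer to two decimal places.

Round 5 (the founder proposes): the investor will accept anything ≥ 0, so the founder offers 0 and keeps 12.
Round 4 (the investor proposes): the founder can get 12 next round, worth 0.83 × 12 = 9.96 now; the investor offers that and keeps 2.04.
Round 3 (the founder proposes): the investor can get 2.04 next round, worth 0.83 × 2.04 = 1.6932 now, so the founder offers 1.6932, keeping 10.3068.
Round 2 (the investor proposes): the founder can get 10.3068 next round, worth 0.83 × 10.3068 = 8.554644 now; the investor offers that and keeps 3.445356.
Round 1 (the founder proposes): the investor can get 3.445356 next round, worth 0.83 × 3.445356 = 2.85964548 now. The founder offers 2.85964548 and keeps 12 − 2.85964548 = 9.14035452.

9.14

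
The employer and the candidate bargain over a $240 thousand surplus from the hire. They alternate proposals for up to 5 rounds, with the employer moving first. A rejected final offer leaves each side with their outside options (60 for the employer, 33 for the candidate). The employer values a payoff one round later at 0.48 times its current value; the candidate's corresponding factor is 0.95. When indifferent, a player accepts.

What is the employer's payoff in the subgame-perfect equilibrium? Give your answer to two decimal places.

60.51

Round 5 (the employer proposes): the candidate gets 33 if talks fail, so the employer offers 33 and keeps 207.
Round 4 (the candidate proposes): the employer can get 207 next round, worth 0.48 × 207 = 99.36 now. The candidate offers 99.36 and keeps 240 − 99.36 = 140.64.
Round 3 (the employer proposes): the candidate can get 140.64 next round, worth 0.95 × 140.64 = 133.608 now; the employer offers that and keeps 106.392.
Round 2 (the candidate proposes): the employer can get 106.392 next round, worth 0.48 × 106.392 = 51.06816 now; the candidate offers that and keeps 188.93184.
Round 1 (the employer proposes): the candidate can get 188.93184 next round, worth 0.95 × 188.93184 = 179.485248 now; the employer offers that and keeps 60.514752.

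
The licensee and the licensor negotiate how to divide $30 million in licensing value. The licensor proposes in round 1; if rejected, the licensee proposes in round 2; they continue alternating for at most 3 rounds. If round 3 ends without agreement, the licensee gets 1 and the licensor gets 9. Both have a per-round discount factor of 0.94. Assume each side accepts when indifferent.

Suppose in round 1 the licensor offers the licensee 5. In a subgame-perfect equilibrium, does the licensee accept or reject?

Accept

Round 3 (the licensor proposes): the licensee gets 1 if talks fail, so the licensor offers 1 and keeps 29.
Round 2 (the licensee proposes): the licensor can get 29 next round, worth 0.94 × 29 = 27.26 now, so the licensee offers 27.26, keeping 2.74.
So by rejecting in round 1, the licensee gets 2.74 next round, worth 0.94 × 2.74 = 2.5756 now.
Offer 5 ≥ 2.5756, so the licensee accepts.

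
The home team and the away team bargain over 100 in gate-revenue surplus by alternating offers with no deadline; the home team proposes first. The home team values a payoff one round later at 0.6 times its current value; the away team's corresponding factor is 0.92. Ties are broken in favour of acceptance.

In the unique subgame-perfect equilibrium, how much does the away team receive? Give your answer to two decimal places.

82.14

In a stationary SPE each proposer offers the other exactly their discounted continuation value.
If the home team keeps x when proposing and the away team keeps y when proposing, then x = 100 − 0.92y and y = 100 − 0.6x.
Solving: x = 100(1 − 0.92) / (1 − 0.6·0.92) = 8 / 0.448 ≈ 17.8571.
The away team gets 100 − 17.8571 ≈ 82.1429.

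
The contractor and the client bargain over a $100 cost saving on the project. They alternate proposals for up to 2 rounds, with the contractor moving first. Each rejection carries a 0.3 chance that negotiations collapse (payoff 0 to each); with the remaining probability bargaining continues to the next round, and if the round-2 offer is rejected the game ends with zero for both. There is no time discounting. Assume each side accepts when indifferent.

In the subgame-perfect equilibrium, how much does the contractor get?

30

Round 2 (the client proposes): the contractor will accept anything ≥ 0, so the client offers 0 and keeps 100.
Round 1 (the contractor proposes): rejecting gives the client an expected 0.7 × 100 = 70, so the contractor offers 70, keeping 30.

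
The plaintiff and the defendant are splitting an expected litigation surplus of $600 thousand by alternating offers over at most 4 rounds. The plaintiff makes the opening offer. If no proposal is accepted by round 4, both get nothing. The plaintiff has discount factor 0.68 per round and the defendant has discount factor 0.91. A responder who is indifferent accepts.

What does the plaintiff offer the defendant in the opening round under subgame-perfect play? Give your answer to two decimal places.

Round 4 (the defendant proposes): rejection yields 0 for the plaintiff; the defendant offers 0 and keeps 600.
Round 3 (the plaintiff proposes): the defendant can get 600 next round, worth 0.91 × 600 = 546 now. The plaintiff offers 546 and keeps 600 − 546 = 54.
Round 2 (the defendant proposes): the plaintiff can get 54 next round, worth 0.68 × 54 = 36.72 now, so the defendant offers 36.72, keeping 563.28.
Round 1 (the plaintiff proposes): the defendant can get 563.28 next round, worth 0.91 × 563.28 = 512.5848 now; the plaintiff offers that and keeps 87.4152.

512.58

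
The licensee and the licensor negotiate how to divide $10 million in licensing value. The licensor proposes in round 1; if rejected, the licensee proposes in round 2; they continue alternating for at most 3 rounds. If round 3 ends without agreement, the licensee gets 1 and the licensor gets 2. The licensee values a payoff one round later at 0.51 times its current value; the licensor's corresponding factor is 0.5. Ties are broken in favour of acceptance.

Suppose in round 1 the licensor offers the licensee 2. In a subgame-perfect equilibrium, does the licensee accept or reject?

Round 3 (the licensor proposes): the licensee gets 1 if talks fail, so the licensor offers 1 and keeps 9.
Round 2 (the licensee proposes): the licensor can get 9 next round, worth 0.5 × 9 = 4.5 now. The licensee offers 4.5 and keeps 10 − 4.5 = 5.5.
So by rejecting in round 1, the licensee gets 5.5 next round, worth 0.51 × 5.5 = 2.805 now.
Offer 2 < 2.805, so the licensee rejects.

Reject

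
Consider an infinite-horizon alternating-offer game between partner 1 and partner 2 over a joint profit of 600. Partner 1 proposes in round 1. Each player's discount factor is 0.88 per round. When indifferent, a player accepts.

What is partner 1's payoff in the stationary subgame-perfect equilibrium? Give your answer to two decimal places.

When partner 1 proposes, partner 2 accepts any offer worth at least 0.88 times what partner 2 would get by proposing next round; and vice versa.
This gives x = 600 − 0.88y and y = 600 − 0.88x, where x and y are each side's share when it proposes.
Hence (1 − 0.88·0.88)x = 600(1 − 0.88), i.e. 0.2256·x = 72.
x ≈ 319.1489; partner 2's share is 600 − x ≈ 280.8511.

319.15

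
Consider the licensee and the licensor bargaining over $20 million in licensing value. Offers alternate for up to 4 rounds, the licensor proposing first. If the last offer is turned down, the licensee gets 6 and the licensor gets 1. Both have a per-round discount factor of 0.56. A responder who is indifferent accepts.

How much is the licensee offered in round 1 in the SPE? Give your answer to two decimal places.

8.26

Round 4 (the licensee proposes): the licensor gets 1 if talks fail, so the licensee offers 1 and keeps 19.
Round 3 (the licensor proposes): the licensee can get 19 next round, worth 0.56 × 19 = 10.64 now; the licensor offers that and keeps 9.36.
Round 2 (the licensee proposes): the licensor can get 9.36 next round, worth 0.56 × 9.36 = 5.2416 now; the licensee offers that and keeps 14.7584.
Round 1 (the licensor proposes): the licensee can get 14.7584 next round, worth 0.56 × 14.7584 = 8.264704 now. The licensor offers 8.264704 and keeps 20 − 8.264704 = 11.735296.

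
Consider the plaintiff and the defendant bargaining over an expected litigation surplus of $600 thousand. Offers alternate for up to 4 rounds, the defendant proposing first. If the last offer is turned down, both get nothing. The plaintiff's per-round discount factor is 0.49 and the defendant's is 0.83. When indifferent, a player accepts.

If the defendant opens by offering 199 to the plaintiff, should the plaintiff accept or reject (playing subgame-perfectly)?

Work out the plaintiff's continuation value if the offer is rejected.
Round 4 (the plaintiff proposes): rejection yields 0 for the defendant; the plaintiff offers 0 and keeps 600.
Round 3 (the defendant proposes): the plaintiff can get 600 next round, worth 0.49 × 600 = 294 now; the defendant offers that and keeps 306.
Round 2 (the plaintiff proposes): the defendant can get 306 next round, worth 0.83 × 306 = 253.98 now, so the plaintiff offers 253.98, keeping 346.02.
So by rejecting in round 1, the plaintiff gets 346.02 next round, worth 0.49 × 346.02 = 169.5498 now.
Offer 199 ≥ 169.5498, so the plaintiff accepts.

Accept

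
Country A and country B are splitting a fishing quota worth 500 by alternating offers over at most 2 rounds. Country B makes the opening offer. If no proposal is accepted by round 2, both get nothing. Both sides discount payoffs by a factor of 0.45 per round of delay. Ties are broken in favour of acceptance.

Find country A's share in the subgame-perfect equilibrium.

225

Round 2 (country A proposes): country B will accept anything ≥ 0, so country A offers 0 and keeps 500.
Round 1 (country B proposes): country A can get 500 next round, worth 0.45 × 500 = 225 now, so country B offers 225, keeping 275.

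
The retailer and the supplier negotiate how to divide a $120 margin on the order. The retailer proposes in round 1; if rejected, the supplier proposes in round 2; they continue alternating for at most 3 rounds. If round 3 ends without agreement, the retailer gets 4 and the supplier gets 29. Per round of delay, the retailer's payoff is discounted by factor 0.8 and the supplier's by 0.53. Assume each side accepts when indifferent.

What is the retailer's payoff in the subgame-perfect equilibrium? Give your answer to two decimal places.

Round 3 (the retailer proposes): the supplier gets 29 if talks fail, so the retailer offers 29 and keeps 91.
Round 2 (the supplier proposes): the retailer can get 91 next round, worth 0.8 × 91 = 72.8 now; the supplier offers that and keeps 47.2.
Round 1 (the retailer proposes): the supplier can get 47.2 next round, worth 0.53 × 47.2 = 25.016 now, so the retailer offers 25.016, keeping 94.984.

94.98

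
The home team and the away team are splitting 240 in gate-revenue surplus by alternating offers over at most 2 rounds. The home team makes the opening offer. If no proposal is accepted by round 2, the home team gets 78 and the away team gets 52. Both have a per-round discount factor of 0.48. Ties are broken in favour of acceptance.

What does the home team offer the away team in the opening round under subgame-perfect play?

77.76

Solve by backward induction from round 2.
Round 2 (the away team proposes): the home team gets 78 if talks fail, so the away team offers 78 and keeps 162.
Round 1 (the home team proposes): the away team can get 162 next round, worth 0.48 × 162 = 77.76 now, so the home team offers 77.76, keeping 162.24.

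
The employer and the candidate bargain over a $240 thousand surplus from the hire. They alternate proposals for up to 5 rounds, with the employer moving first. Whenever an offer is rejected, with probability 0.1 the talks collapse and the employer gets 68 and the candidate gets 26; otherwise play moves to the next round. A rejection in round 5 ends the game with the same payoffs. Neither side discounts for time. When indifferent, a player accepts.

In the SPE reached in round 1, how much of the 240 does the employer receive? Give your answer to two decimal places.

Round 5 (the employer proposes): the candidate gets 26 if talks fail, so the employer offers 26 and keeps 214.
Round 4 (the candidate proposes): rejecting gives the employer an expected 0.9 × 214 + 0.1 × 68 = 199.4, so the candidate offers 199.4, keeping 40.6.
Round 3 (the employer proposes): rejecting gives the candidate an expected 0.9 × 40.6 + 0.1 × 26 = 39.14. The employer offers 39.14 and keeps 240 − 39.14 = 200.86.
Round 2 (the candidate proposes): rejecting gives the employer an expected 0.9 × 200.86 + 0.1 × 68 = 187.574, so the candidate offers 187.574, keeping 52.426.
Round 1 (the employer proposes): rejecting gives the candidate an expected 0.9 × 52.426 + 0.1 × 26 = 49.7834, so the employer offers 49.7834, keeping 190.2166.

190.22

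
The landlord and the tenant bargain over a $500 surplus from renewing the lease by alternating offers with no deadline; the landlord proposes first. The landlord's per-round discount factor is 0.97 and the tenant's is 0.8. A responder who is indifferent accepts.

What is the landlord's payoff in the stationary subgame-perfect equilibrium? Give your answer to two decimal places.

In a stationary SPE each proposer offers the other exactly their discounted continuation value.
If the landlord keeps x when proposing and the tenant keeps y when proposing, then x = 500 − 0.8y and y = 500 − 0.97x.
Solving: x = 500(1 − 0.8) / (1 − 0.97·0.8) = 100 / 0.224 ≈ 446.4286.
The tenant gets 500 − 446.4286 ≈ 53.5714.

446.43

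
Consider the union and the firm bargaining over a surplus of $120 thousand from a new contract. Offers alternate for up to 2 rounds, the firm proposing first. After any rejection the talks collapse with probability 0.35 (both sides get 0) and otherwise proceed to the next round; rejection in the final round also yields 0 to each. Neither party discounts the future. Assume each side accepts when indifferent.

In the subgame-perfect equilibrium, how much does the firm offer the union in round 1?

78

By backward induction:
Round 2 (the union proposes): rejection yields 0 for the firm; the union offers 0 and keeps 120.
Round 1 (the firm proposes): rejecting gives the union an expected 0.65 × 120 = 78, so the firm offers 78, keeping 42.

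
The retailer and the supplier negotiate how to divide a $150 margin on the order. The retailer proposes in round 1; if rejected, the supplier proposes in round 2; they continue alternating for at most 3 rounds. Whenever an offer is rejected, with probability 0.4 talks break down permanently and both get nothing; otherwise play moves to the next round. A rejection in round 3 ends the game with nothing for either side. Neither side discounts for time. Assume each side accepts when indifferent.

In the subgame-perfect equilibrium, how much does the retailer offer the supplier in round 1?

36

By backward induction:
Round 3 (the retailer proposes): the supplier will accept anything ≥ 0, so the retailer offers 0 and keeps 150.
Round 2 (the supplier proposes): rejecting gives the retailer an expected 0.6 × 150 = 90, so the supplier offers 90, keeping 60.
Round 1 (the retailer proposes): rejecting gives the supplier an expected 0.6 × 60 = 36, so the retailer offers 36, keeping 114.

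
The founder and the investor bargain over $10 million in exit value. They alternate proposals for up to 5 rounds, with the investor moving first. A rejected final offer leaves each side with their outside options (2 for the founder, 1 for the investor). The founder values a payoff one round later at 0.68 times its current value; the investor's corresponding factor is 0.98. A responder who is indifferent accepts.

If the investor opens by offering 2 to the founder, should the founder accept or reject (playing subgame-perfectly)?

Round 5 (the investor proposes): the founder gets 2 if talks fail, so the investor offers 2 and keeps 8.
Round 4 (the founder proposes): the investor can get 8 next round, worth 0.98 × 8 = 7.84 now; the founder offers that and keeps 2.16.
Round 3 (the investor proposes): the founder can get 2.16 next round, worth 0.68 × 2.16 = 1.4688 now. The investor offers 1.4688 and keeps 10 − 1.4688 = 8.5312.
Round 2 (the founder proposes): the investor can get 8.5312 next round, worth 0.98 × 8.5312 = 8.360576 now, so the founder offers 8.360576, keeping 1.639424.
So by rejecting in round 1, the founder gets 1.639424 next round, worth 0.68 × 1.639424 = 1.11480832 now.
Offer 2 ≥ 1.11480832, so the founder accepts.

Accept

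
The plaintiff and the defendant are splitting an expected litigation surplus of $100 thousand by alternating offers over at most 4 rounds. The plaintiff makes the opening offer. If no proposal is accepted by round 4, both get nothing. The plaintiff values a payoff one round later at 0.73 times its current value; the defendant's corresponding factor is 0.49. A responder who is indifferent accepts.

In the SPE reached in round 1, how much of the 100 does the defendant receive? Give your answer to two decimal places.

30.76

Round 4 (the defendant proposes): the plaintiff will accept anything ≥ 0, so the defendant offers 0 and keeps 100.
Round 3 (the plaintiff proposes): the defendant can get 100 next round, worth 0.49 × 100 = 49 now; the plaintiff offers that and keeps 51.
Round 2 (the defendant proposes): the plaintiff can get 51 next round, worth 0.73 × 51 = 37.23 now; the defendant offers that and keeps 62.77.
Round 1 (the plaintiff proposes): the defendant can get 62.77 next round, worth 0.49 × 62.77 = 30.7573 now, so the plaintiff offers 30.7573, keeping 69.2427.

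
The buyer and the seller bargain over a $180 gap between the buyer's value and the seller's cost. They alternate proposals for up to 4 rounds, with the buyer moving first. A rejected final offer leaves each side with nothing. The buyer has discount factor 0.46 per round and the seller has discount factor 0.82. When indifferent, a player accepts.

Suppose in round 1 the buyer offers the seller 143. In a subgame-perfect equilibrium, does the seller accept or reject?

Round 4 (the seller proposes): rejection yields 0 for the buyer; the seller offers 0 and keeps 180.
Round 3 (the buyer proposes): the seller can get 180 next round, worth 0.82 × 180 = 147.6 now, so the buyer offers 147.6, keeping 32.4.
Round 2 (the seller proposes): the buyer can get 32.4 next round, worth 0.46 × 32.4 = 14.904 now; the seller offers that and keeps 165.096.
So by rejecting in round 1, the seller gets 165.096 next round, worth 0.82 × 165.096 = 135.37872 now.
Offer 143 ≥ 135.37872, so the seller accepts.

Accept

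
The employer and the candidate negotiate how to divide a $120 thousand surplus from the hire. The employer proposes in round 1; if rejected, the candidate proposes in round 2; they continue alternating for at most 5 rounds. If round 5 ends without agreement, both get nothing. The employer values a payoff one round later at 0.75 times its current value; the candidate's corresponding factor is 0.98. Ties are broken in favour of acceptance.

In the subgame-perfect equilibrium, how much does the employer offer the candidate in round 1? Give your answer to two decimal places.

By backward induction:
Round 5 (the employer proposes): rejection yields 0 for the candidate; the employer offers 0 and keeps 120.
Round 4 (the candidate proposes): the employer can get 120 next round, worth 0.75 × 120 = 90 now, so the candidate offers 90, keeping 30.
Round 3 (the employer proposes): the candidate can get 30 next round, worth 0.98 × 30 = 29.4 now, so the employer offers 29.4, keeping 90.6.
Round 2 (the candidate proposes): the employer can get 90.6 next round, worth 0.75 × 90.6 = 67.95 now. The candidate offers 67.95 and keeps 120 − 67.95 = 52.05.
Round 1 (the employer proposes): the candidate can get 52.05 next round, worth 0.98 × 52.05 = 51.009 now. The employer offers 51.009 and keeps 120 − 51.009 = 68.991.

51.01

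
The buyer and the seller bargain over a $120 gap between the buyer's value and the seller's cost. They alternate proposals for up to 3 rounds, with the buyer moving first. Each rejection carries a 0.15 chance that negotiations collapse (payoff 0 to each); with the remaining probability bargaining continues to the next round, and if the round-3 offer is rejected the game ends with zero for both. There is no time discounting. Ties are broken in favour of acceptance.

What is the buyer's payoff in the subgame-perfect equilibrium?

By backward induction:
Round 3 (the buyer proposes): the seller will accept anything ≥ 0, so the buyer offers 0 and keeps 120.
Round 2 (the seller proposes): rejecting gives the buyer an expected 0.85 × 120 = 102, so the seller offers 102, keeping 18.
Round 1 (the buyer proposes): rejecting gives the seller an expected 0.85 × 18 = 15.3, so the buyer offers 15.3, keeping 104.7.

104.7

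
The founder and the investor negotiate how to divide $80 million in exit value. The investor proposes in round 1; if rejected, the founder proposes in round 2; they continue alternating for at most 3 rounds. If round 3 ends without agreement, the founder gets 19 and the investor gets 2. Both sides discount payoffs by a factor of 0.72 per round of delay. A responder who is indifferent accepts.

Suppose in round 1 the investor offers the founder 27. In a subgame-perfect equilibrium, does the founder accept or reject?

Accept

Round 3 (the investor proposes): the founder gets 19 if talks fail, so the investor offers 19 and keeps 61.
Round 2 (the founder proposes): the investor can get 61 next round, worth 0.72 × 61 = 43.92 now; the founder offers that and keeps 36.08.
So by rejecting in round 1, the founder gets 36.08 next round, worth 0.72 × 36.08 = 25.9776 now.
Offer 27 ≥ 25.9776, so the founder accepts.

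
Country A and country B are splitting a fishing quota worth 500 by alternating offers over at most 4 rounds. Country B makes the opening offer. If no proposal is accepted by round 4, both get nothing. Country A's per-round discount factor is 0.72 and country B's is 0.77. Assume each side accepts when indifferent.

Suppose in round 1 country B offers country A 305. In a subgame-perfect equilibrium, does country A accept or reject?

Round 4 (country A proposes): rejection yields 0 for country B; country A offers 0 and keeps 500.
Round 3 (country B proposes): country A can get 500 next round, worth 0.72 × 500 = 360 now; country B offers that and keeps 140.
Round 2 (country A proposes): country B can get 140 next round, worth 0.77 × 140 = 107.8 now, so country A offers 107.8, keeping 392.2.
So by rejecting in round 1, country A gets 392.2 next round, worth 0.72 × 392.2 = 282.384 now.
Offer 305 ≥ 282.384, so country A accepts.

Accept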